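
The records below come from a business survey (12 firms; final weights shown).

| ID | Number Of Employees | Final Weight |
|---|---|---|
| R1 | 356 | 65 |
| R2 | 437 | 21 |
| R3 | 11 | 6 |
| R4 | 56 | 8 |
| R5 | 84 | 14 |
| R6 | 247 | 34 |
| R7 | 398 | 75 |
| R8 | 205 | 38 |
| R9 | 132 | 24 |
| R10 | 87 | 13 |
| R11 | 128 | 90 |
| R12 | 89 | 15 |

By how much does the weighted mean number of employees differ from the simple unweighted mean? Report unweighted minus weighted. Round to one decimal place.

Unweighted sum = 356 + 437 + 11 + 56 + 84 + 247 + 398 + 205 + 132 + 87 + 128 + 89 = 2230
Unweighted mean = 2230 / 12 = 185.83333
Weighted sum = 356×65 + 437×21 + 11×6 + 56×8 + 84×14 + 247×34 + 398×75 + 205×38 + 132×24 + 87×13 + 128×90 + 89×15
  = 97199
Sum of weights = 65 + 21 + 6 + 8 + 14 + 34 + 75 + 38 + 24 + 13 + 90 + 15 = 403
Weighted mean = 97199 / 403 = 241.18859
Difference (unweighted minus weighted) = -55.355252

-55.4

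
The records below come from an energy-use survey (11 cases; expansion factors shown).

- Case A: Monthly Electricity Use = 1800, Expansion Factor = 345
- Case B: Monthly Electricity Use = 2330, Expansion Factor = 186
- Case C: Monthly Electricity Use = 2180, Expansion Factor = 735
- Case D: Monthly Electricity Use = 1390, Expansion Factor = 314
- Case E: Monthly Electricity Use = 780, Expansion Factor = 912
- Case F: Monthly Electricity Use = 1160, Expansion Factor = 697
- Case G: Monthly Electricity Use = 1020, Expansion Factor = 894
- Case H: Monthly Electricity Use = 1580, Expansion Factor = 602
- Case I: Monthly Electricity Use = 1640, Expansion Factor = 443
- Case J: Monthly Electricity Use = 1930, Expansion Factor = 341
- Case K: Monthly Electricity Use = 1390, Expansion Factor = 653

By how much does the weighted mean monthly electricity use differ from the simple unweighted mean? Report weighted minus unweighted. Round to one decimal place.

Unweighted sum = 1800 + 2330 + 2180 + 1390 + 780 + 1160 + 1020 + 1580 + 1640 + 1930 + 1390 = 17200
Unweighted mean = 17200 / 11 = 1563.6364
Weighted sum = 1800×345 + 2330×186 + 2180×735 + 1390×314 + 780×912 + 1160×697 + 1020×894 + 1580×602 + 1640×443 + 1930×341 + 1390×653
  = 8768380
Sum of weights = 345 + 186 + 735 + 314 + 912 + 697 + 894 + 602 + 443 + 341 + 653 = 6122
Weighted mean = 8768380 / 6122 = 1432.2738
Difference (weighted minus unweighted) = -131.3626

-131.4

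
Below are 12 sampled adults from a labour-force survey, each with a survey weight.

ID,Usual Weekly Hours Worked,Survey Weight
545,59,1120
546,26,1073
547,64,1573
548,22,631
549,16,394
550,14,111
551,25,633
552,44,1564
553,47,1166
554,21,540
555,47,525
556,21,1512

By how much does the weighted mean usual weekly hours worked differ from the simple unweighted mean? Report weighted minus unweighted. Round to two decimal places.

Unweighted sum = 59 + 26 + 64 + 22 + 16 + 14 + 25 + 44 + 47 + 21 + 47 + 21 = 406
Unweighted mean = 406 / 12 = 33.833333
Weighted sum = 59×1120 + 26×1073 + 64×1573 + 22×631 + 16×394 + 14×111 + 25×633 + 44×1564 + 47×1166 + 21×540 + 47×525 + 21×1512
  = 66080 + 27898 + 100672 + 13882 + 6304 + 1554 + 15825 + 68816 + 54802 + 11340 + 24675 + 31752 = 423600
Sum of weights = 1120 + 1073 + 1573 + 631 + 394 + 111 + 633 + 1564 + 1166 + 540 + 525 + 1512 = 10842
Weighted mean = 423600 / 10842 = 39.070282
Difference (weighted minus unweighted) = 5.2369489

5.24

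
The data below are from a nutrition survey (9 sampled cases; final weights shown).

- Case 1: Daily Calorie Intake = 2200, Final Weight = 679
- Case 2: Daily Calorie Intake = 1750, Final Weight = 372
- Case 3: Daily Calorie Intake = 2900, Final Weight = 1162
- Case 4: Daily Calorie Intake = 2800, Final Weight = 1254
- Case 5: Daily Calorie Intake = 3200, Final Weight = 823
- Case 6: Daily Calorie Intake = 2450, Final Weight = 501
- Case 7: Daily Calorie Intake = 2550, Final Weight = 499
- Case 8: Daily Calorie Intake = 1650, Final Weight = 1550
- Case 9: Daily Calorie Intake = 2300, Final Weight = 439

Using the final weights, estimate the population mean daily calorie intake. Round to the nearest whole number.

2435

Weighted sum = 2200×679 + 1750×372 + 2900×1162 + 2800×1254 + 3200×823 + 2450×501 + 2550×499 + 1650×1550 + 2300×439
  = 17726500
Sum of weights = 679 + 372 + 1162 + 1254 + 823 + 501 + 499 + 1550 + 439 = 7279
Weighted mean = 17726500 / 7279 = 2435.2933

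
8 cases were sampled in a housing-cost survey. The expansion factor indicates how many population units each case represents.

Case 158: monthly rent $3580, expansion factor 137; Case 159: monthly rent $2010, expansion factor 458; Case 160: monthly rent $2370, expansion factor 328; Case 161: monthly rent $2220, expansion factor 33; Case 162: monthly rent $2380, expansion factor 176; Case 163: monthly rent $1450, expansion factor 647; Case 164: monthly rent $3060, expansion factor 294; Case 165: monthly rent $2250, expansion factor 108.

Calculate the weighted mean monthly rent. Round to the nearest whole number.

Weighted sum = 3580×137 + 2010×458 + 2370×328 + 2220×33 + 2380×176 + 1450×647 + 3060×294 + 2250×108
  = 490460 + 920580 + 777360 + 73260 + 418880 + 938150 + 899640 + 243000 = 4761330
Sum of weights = 137 + 458 + 328 + 33 + 176 + 647 + 294 + 108 = 2181
Weighted mean = 4761330 / 2181 = 2183.0949

2183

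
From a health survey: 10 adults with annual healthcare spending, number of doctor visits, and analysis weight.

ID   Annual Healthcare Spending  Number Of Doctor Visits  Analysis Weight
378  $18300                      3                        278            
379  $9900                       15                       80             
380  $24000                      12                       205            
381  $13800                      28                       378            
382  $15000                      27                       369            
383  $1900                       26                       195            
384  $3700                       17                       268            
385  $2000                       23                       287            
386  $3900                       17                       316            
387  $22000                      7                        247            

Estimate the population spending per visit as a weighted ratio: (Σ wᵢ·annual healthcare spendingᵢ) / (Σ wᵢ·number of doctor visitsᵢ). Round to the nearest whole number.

623

Σ wᵢ·y = 18300×278 + 9900×80 + 24000×205 + 13800×378 + 15000×369 + 1900×195 + 3700×268 + 2000×287 + 3900×316 + 22000×247
  = 5087400 + 792000 + 4920000 + 5216400 + 5535000 + 370500 + 991600 + 574000 + 1232400 + 5434000 = 30153300
Σ wᵢ·x = 3×278 + 15×80 + 12×205 + 28×378 + 27×369 + 26×195 + 17×268 + 23×287 + 17×316 + 7×247
  = 834 + 1200 + 2460 + 10584 + 9963 + 5070 + 4556 + 6601 + 5372 + 1729 = 48369
Ratio = 30153300 / 48369 = 623.40135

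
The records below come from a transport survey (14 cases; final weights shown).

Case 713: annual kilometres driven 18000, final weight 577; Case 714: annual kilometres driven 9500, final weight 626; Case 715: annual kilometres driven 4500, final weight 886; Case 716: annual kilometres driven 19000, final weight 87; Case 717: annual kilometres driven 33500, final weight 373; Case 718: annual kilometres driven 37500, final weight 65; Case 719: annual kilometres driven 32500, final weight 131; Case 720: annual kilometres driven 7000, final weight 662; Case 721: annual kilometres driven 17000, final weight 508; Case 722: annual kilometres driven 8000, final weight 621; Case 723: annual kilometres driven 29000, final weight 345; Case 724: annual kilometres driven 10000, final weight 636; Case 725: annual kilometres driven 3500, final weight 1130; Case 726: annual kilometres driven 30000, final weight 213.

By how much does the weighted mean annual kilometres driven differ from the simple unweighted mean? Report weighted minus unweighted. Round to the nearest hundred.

Unweighted sum = 259000
Unweighted mean = 259000 / 14 = 18500
Weighted sum = 86111500
Sum of weights = 6860
Weighted mean = 86111500 / 6860 = 12552.697
Difference (weighted minus unweighted) = -5947.3032

-5900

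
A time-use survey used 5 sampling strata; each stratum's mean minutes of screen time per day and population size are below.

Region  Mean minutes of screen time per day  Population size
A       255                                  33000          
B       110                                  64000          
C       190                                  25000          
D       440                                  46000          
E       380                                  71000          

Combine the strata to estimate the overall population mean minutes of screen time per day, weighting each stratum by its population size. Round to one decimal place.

282.1

Σ Nₕ·x̄ₕ = 255×33000 + 110×64000 + 190×25000 + 440×46000 + 380×71000
  = 8415000 + 7040000 + 4750000 + 20240000 + 26980000 = 67425000
Σ Nₕ = 33000 + 64000 + 25000 + 46000 + 71000 = 239000
Overall mean = 67425000 / 239000 = 282.11297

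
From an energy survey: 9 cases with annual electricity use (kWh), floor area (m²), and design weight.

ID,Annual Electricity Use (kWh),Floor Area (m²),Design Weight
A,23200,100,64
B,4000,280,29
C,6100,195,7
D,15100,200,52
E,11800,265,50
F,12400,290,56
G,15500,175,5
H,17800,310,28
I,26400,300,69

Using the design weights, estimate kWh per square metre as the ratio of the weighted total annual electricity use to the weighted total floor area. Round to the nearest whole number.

71

Σ wᵢ·y = 23200×64 + 4000×29 + 6100×7 + 15100×52 + 11800×50 + 12400×56 + 15500×5 + 17800×28 + 26400×69
  = 1484800 + 116000 + 42700 + 785200 + 590000 + 694400 + 77500 + 498400 + 1821600 = 6110600
Σ wᵢ·x = 100×64 + 280×29 + 195×7 + 200×52 + 265×50 + 290×56 + 175×5 + 310×28 + 300×69
  = 86030
Ratio = 6110600 / 86030 = 71.028711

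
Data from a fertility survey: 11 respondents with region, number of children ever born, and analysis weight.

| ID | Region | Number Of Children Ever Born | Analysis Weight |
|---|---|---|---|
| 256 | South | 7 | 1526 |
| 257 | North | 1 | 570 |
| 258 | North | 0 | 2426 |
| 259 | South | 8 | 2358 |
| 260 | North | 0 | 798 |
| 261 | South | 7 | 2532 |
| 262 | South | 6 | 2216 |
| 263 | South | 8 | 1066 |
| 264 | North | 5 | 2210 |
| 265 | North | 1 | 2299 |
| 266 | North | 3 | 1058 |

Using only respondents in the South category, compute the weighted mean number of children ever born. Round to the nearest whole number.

7

South rows: 256, 259, 261, 262, 263
Weighted sum = 7×1526 + 8×2358 + 7×2532 + 6×2216 + 8×1066
  = 10682 + 18864 + 17724 + 13296 + 8528 = 69094
Sum of weights = 9698
Weighted mean = 69094 / 9698 = 7.1245618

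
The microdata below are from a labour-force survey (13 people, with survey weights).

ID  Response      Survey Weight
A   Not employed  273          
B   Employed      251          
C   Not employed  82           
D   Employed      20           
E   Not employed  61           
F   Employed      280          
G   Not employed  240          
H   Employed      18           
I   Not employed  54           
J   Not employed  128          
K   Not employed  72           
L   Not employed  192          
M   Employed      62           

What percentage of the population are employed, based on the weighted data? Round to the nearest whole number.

36

Sum of weights for 'Employed' = 251 + 20 + 280 + 18 + 62 = 631
Total weight = 1733
Weighted proportion = 631 / 1733 = 0.36410848 → 36.410848%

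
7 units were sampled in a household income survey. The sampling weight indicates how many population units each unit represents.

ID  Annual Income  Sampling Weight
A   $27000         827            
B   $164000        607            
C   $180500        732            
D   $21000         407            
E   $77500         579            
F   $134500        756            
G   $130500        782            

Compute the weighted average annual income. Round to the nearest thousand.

109000

Weighted sum = 27000×827 + 164000×607 + 180500×732 + 21000×407 + 77500×579 + 134500×756 + 130500×782
  = 22329000 + 99548000 + 132126000 + 8547000 + 44872500 + 101682000 + 102051000 = 511155500
Sum of weights = 827 + 607 + 732 + 407 + 579 + 756 + 782 = 4690
Weighted mean = 511155500 / 4690 = 108988.38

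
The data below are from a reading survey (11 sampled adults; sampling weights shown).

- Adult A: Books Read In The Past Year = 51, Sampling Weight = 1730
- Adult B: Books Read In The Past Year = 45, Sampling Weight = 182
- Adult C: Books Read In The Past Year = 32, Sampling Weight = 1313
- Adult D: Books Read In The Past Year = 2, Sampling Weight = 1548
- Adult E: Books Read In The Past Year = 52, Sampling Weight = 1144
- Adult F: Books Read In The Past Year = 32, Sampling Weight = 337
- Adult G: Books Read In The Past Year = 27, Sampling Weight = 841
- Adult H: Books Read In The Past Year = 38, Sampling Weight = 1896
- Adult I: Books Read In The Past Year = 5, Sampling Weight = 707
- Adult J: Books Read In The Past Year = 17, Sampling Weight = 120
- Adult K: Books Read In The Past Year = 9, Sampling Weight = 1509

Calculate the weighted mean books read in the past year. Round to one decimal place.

28.8

Weighted sum = 51×1730 + 45×182 + 32×1313 + 2×1548 + 52×1144 + 32×337 + 27×841 + 38×1896 + 5×707 + 17×120 + 9×1509
  = 88230 + 8190 + 42016 + 3096 + 59488 + 10784 + 22707 + 72048 + 3535 + 2040 + 13581 = 325715
Sum of weights = 1730 + 182 + 1313 + 1548 + 1144 + 337 + 841 + 1896 + 707 + 120 + 1509 = 11327
Weighted mean = 325715 / 11327 = 28.755628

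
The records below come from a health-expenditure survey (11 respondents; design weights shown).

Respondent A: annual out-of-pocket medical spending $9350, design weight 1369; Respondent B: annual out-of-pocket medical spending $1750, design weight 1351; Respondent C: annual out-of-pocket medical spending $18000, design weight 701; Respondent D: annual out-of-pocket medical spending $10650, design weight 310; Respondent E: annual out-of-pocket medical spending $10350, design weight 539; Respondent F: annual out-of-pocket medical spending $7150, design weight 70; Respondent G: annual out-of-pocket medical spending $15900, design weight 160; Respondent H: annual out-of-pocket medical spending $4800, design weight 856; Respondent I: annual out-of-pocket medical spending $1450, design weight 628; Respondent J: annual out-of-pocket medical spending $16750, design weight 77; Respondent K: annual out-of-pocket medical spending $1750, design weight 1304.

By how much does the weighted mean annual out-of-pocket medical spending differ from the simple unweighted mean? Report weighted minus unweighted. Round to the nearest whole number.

-2342

Unweighted sum = 9350 + 1750 + 18000 + 10650 + 10350 + 7150 + 15900 + 4800 + 1450 + 16750 + 1750 = 97900
Unweighted mean = 97900 / 11 = 8900
Weighted sum = 9350×1369 + 1750×1351 + 18000×701 + 10650×310 + 10350×539 + 7150×70 + 15900×160 + 4800×856 + 1450×628 + 16750×77 + 1750×1304
  = 48298200
Sum of weights = 1369 + 1351 + 701 + 310 + 539 + 70 + 160 + 856 + 628 + 77 + 1304 = 7365
Weighted mean = 48298200 / 7365 = 6557.8004
Difference (weighted minus unweighted) = -2342.1996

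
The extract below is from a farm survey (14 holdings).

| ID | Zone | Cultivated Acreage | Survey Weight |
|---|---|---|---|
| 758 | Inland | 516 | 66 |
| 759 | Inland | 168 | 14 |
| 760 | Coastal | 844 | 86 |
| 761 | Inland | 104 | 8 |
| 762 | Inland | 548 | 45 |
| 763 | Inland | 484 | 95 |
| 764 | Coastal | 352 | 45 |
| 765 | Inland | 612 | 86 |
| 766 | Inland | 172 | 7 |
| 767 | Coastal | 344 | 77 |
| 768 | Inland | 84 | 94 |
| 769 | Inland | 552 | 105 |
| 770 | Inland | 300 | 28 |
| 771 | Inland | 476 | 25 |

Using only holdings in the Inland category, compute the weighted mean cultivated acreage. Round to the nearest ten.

430

Inland rows: 758, 759, 761, 762, 763, 765, 766, 768, 769, 770, 771
Weighted sum = 516×66 + 168×14 + 104×8 + 548×45 + 484×95 + 612×86 + 172×7 + 84×94 + 552×105 + 300×28 + 476×25
  = 34056 + 2352 + 832 + 24660 + 45980 + 52632 + 1204 + 7896 + 57960 + 8400 + 11900 = 247872
Sum of weights = 573
Weighted mean = 247872 / 573 = 432.58639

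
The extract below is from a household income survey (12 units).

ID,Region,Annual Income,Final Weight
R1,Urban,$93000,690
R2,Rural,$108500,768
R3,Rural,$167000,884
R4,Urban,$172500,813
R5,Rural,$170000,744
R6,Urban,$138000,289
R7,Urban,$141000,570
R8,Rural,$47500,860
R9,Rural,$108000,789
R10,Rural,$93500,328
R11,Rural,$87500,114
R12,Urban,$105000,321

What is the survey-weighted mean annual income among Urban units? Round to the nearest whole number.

Urban rows: R1, R4, R6, R7, R12
Weighted sum = 358369500
Sum of weights = 690 + 813 + 289 + 570 + 321 = 2683
Weighted mean = 358369500 / 2683 = 133570.44

133570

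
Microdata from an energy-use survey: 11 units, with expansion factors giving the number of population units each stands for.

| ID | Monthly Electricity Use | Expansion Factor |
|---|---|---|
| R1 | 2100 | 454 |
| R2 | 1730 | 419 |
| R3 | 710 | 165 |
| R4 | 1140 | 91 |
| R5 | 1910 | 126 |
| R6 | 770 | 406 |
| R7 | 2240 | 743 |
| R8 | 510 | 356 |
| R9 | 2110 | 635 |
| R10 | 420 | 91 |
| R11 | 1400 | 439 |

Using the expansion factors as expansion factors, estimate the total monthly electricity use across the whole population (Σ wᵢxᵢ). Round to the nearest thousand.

6291000

Weighted total = 6290990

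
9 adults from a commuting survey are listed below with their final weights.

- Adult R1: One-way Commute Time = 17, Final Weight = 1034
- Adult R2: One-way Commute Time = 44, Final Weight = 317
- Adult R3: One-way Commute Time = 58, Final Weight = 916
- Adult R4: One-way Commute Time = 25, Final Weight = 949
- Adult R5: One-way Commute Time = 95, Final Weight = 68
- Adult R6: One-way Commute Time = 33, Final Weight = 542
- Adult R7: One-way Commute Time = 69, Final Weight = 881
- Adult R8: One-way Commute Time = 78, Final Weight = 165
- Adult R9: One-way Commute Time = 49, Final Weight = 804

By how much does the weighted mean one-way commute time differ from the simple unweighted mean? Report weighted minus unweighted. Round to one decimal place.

Unweighted sum = 17 + 44 + 58 + 25 + 95 + 33 + 69 + 78 + 49 = 468
Unweighted mean = 468 / 9 = 52
Weighted sum = 17×1034 + 44×317 + 58×916 + 25×949 + 95×68 + 33×542 + 69×881 + 78×165 + 49×804
  = 245780
Sum of weights = 1034 + 317 + 916 + 949 + 68 + 542 + 881 + 165 + 804 = 5676
Weighted mean = 245780 / 5676 = 43.301621
Difference (weighted minus unweighted) = -8.6983791

-8.7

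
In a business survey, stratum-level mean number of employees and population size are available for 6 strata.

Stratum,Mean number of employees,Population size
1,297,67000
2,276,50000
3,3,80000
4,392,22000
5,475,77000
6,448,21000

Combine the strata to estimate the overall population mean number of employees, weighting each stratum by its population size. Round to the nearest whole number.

279

Σ Nₕ·x̄ₕ = 297×67000 + 276×50000 + 3×80000 + 392×22000 + 475×77000 + 448×21000
  = 88546000
Σ Nₕ = 67000 + 50000 + 80000 + 22000 + 77000 + 21000 = 317000
Overall mean = 88546000 / 317000 = 279.32492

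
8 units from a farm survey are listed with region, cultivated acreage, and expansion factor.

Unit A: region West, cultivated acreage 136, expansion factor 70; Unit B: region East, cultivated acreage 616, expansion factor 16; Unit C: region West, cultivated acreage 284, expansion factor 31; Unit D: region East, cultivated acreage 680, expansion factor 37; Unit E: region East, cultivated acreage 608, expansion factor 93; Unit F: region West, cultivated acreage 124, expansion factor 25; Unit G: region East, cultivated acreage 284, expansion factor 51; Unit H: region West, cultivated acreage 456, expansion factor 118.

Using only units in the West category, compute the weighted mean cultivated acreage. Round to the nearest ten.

310

West rows: A, C, F, H
Weighted sum = 136×70 + 284×31 + 124×25 + 456×118
  = 75232
Sum of weights = 244
Weighted mean = 75232 / 244 = 308.32787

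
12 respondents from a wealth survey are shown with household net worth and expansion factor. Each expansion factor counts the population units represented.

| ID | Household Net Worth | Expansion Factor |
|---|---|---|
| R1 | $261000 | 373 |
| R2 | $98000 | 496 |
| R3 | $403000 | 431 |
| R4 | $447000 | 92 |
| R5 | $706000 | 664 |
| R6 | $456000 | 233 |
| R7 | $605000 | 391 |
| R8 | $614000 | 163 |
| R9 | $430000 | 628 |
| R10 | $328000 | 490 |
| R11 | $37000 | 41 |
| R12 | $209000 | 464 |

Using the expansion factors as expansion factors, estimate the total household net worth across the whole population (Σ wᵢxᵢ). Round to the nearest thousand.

1801700000

Weighted total = 261000×373 + 98000×496 + 403000×431 + 447000×92 + 706000×664 + 456000×233 + 605000×391 + 614000×163 + 430000×628 + 328000×490 + 37000×41 + 209000×464
  = 97353000 + 48608000 + 173693000 + 41124000 + 468784000 + 106248000 + 236555000 + 100082000 + 270040000 + 160720000 + 1517000 + 96976000 = 1801700000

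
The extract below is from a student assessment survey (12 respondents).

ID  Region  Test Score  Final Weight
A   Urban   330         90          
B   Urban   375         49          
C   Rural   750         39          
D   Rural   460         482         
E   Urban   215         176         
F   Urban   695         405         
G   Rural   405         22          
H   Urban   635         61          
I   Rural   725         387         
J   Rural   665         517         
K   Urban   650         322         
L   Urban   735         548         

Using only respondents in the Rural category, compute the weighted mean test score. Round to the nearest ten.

610

Rural rows: C, D, G, I, J
Weighted sum = 750×39 + 460×482 + 405×22 + 725×387 + 665×517
  = 29250 + 221720 + 8910 + 280575 + 343805 = 884260
Sum of weights = 39 + 482 + 22 + 387 + 517 = 1447
Weighted mean = 884260 / 1447 = 611.09883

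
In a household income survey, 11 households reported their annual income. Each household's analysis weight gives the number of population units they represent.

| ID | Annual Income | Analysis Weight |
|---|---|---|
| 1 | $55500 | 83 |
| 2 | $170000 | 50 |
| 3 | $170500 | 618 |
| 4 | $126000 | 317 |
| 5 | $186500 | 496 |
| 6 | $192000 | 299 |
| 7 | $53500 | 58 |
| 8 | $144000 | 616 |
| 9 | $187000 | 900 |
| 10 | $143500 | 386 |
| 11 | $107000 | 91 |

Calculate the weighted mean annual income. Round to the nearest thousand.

162000

Weighted sum = 55500×83 + 170000×50 + 170500×618 + 126000×317 + 186500×496 + 192000×299 + 53500×58 + 144000×616 + 187000×900 + 143500×386 + 107000×91
  = 4606500 + 8500000 + 105369000 + 39942000 + 92504000 + 57408000 + 3103000 + 88704000 + 168300000 + 55391000 + 9737000 = 633564500
Sum of weights = 83 + 50 + 618 + 317 + 496 + 299 + 58 + 616 + 900 + 386 + 91 = 3914
Weighted mean = 633564500 / 3914 = 161871.36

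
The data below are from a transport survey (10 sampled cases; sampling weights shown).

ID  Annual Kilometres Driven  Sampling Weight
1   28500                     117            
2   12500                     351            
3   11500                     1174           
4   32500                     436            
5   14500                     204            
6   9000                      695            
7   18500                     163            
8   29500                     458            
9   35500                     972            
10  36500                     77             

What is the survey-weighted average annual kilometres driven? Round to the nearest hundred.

Weighted sum = 28500×117 + 12500×351 + 11500×1174 + 32500×436 + 14500×204 + 9000×695 + 18500×163 + 29500×458 + 35500×972 + 36500×77
  = 3334500 + 4387500 + 13501000 + 14170000 + 2958000 + 6255000 + 3015500 + 13511000 + 34506000 + 2810500 = 98449000
Sum of weights = 117 + 351 + 1174 + 436 + 204 + 695 + 163 + 458 + 972 + 77 = 4647
Weighted mean = 98449000 / 4647 = 21185.496

21200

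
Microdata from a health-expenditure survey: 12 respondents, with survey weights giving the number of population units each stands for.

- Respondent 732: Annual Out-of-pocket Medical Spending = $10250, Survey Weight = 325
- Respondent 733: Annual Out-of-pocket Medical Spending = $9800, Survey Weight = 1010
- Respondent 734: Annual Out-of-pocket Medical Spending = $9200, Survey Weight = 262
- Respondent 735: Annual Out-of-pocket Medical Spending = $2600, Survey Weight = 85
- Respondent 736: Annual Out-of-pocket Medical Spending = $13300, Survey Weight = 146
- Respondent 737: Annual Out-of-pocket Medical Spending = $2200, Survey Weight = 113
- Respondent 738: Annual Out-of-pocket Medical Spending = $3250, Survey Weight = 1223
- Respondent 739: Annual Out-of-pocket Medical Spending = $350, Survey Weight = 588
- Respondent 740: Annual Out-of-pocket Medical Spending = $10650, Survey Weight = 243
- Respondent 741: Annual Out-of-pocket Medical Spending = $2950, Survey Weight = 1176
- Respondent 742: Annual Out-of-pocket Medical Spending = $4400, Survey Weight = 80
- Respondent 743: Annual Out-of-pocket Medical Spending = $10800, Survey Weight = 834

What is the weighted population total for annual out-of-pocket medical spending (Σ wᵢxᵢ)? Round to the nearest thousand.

37648000

Weighted total = 10250×325 + 9800×1010 + 9200×262 + 2600×85 + 13300×146 + 2200×113 + 3250×1223 + 350×588 + 10650×243 + 2950×1176 + 4400×80 + 10800×834
  = 37647950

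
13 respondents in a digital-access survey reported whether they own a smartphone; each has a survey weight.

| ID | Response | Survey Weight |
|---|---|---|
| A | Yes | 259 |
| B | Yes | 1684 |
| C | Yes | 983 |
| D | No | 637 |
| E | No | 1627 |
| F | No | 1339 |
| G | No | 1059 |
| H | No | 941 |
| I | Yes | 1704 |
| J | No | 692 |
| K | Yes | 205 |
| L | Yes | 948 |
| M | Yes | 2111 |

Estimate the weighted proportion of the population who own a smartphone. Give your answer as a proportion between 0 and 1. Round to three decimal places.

0.556

Sum of weights for 'Yes' = 259 + 1684 + 983 + 1704 + 205 + 948 + 2111 = 7894
Total weight = 14189
Weighted proportion = 7894 / 14189 = 0.55634647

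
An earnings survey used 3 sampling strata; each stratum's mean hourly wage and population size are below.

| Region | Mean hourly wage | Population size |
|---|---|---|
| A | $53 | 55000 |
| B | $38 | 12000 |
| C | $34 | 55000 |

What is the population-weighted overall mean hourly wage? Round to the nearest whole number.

Σ Nₕ·x̄ₕ = 53×55000 + 38×12000 + 34×55000
  = 2915000 + 456000 + 1870000 = 5241000
Σ Nₕ = 55000 + 12000 + 55000 = 122000
Overall mean = 5241000 / 122000 = 42.959016

43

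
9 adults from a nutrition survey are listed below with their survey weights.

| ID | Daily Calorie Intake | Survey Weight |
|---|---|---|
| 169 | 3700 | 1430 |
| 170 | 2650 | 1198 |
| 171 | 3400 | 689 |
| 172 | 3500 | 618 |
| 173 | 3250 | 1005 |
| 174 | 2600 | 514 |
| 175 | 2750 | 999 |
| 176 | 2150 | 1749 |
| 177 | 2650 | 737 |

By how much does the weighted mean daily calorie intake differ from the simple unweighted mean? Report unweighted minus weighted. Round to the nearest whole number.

49

Unweighted sum = 26650
Unweighted mean = 26650 / 9 = 2961.1111
Weighted sum = 3700×1430 + 2650×1198 + 3400×689 + 3500×618 + 3250×1005 + 2600×514 + 2750×999 + 2150×1749 + 2650×737
  = 5291000 + 3174700 + 2342600 + 2163000 + 3266250 + 1336400 + 2747250 + 3760350 + 1953050 = 26034600
Sum of weights = 8939
Weighted mean = 26034600 / 8939 = 2912.4734
Difference (unweighted minus weighted) = 48.63768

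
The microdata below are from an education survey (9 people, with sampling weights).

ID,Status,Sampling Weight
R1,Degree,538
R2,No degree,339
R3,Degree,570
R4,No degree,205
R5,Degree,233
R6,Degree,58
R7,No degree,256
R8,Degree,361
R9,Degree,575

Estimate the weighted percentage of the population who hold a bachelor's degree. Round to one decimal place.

74.5

Sum of weights for 'Degree' = 538 + 570 + 233 + 58 + 361 + 575 = 2335
Total weight = 538 + 339 + 570 + 205 + 233 + 58 + 256 + 361 + 575 = 3135
Weighted proportion = 2335 / 3135 = 0.74481659 → 74.481659%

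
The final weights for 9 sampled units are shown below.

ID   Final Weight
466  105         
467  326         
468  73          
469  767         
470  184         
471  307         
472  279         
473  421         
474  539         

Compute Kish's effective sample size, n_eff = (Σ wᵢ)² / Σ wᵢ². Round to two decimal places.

6.50

Σ wᵢ = 105 + 326 + 73 + 767 + 184 + 307 + 279 + 421 + 539 = 3001
Σ wᵢ² = 11025 + 106276 + 5329 + 588289 + 33856 + 94249 + 77841 + 177241 + 290521 = 1384627
n_eff = 3001² / 1384627 = 9006001 / 1384627 = 6.5042795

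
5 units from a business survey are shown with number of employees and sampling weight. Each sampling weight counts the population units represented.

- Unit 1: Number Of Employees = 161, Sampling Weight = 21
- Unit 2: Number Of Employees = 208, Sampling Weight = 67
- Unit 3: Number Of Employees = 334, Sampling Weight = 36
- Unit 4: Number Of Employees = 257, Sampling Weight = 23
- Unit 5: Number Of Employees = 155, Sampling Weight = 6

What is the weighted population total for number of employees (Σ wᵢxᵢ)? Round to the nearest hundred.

Weighted total = 161×21 + 208×67 + 334×36 + 257×23 + 155×6
  = 3381 + 13936 + 12024 + 5911 + 930 = 36182

36200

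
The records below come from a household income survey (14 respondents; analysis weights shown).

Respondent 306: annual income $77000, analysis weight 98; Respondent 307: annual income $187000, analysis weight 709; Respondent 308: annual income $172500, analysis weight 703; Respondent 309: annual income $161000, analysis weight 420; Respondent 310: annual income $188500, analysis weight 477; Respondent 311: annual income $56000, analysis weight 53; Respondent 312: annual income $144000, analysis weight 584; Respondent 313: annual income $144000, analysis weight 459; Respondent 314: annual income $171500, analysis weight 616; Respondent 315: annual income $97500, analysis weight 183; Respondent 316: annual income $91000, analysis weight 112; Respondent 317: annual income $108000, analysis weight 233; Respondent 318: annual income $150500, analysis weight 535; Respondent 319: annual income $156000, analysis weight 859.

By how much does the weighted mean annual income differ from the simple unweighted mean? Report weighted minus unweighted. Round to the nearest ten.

20470

Unweighted sum = 1904500
Unweighted mean = 1904500 / 14 = 136035.71
Weighted sum = 945455000
Sum of weights = 6041
Weighted mean = 945455000 / 6041 = 156506.37
Difference (weighted minus unweighted) = 20470.659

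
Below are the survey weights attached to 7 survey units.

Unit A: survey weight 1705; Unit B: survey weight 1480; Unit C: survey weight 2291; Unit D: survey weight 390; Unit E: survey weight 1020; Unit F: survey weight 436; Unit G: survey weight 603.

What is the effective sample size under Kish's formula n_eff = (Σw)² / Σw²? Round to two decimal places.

Σ wᵢ = 1705 + 1480 + 2291 + 390 + 1020 + 436 + 603 = 7925
Σ wᵢ² = 2907025 + 2190400 + 5248681 + 152100 + 1040400 + 190096 + 363609 = 12092311
n_eff = 7925² / 12092311 = 62805625 / 12092311 = 5.193848

5.19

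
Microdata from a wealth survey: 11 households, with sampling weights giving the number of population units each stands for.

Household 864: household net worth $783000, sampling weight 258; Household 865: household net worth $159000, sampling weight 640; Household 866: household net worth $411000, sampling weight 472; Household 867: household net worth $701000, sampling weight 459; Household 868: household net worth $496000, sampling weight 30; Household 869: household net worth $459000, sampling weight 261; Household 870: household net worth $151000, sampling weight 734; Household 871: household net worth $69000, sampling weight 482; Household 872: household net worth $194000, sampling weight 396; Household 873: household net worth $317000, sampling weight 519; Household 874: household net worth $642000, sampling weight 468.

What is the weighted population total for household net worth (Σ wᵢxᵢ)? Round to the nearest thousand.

1640099000

Weighted total = 1640099000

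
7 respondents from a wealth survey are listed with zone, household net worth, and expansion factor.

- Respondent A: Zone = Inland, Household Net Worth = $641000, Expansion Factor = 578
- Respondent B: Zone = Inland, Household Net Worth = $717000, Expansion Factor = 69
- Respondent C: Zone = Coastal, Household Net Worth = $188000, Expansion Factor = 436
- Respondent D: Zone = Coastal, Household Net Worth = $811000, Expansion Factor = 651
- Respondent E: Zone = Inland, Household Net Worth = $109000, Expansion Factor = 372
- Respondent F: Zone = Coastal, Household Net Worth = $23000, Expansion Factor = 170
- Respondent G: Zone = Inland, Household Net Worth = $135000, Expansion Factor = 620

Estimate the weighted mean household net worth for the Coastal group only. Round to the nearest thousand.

488000

Coastal rows: C, D, F
Weighted sum = 188000×436 + 811000×651 + 23000×170
  = 81968000 + 527961000 + 3910000 = 613839000
Sum of weights = 1257
Weighted mean = 613839000 / 1257 = 488336.52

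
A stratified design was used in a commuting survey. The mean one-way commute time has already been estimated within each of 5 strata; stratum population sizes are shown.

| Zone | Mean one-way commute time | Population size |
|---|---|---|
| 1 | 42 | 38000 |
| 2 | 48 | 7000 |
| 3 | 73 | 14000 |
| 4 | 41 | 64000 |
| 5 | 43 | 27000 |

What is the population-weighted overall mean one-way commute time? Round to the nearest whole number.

Σ Nₕ·x̄ₕ = 42×38000 + 48×7000 + 73×14000 + 41×64000 + 43×27000
  = 6739000
Σ Nₕ = 150000
Overall mean = 6739000 / 150000 = 44.926667

45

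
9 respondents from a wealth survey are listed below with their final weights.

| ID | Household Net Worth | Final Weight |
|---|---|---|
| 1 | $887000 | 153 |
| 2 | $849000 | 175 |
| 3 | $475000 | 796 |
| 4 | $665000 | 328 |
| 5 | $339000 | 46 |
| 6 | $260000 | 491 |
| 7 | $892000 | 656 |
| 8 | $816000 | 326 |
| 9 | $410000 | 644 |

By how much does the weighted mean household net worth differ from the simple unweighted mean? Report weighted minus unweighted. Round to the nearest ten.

Unweighted sum = 5593000
Unweighted mean = 5593000 / 9 = 621444.44
Weighted sum = 887000×153 + 849000×175 + 475000×796 + 665000×328 + 339000×46 + 260000×491 + 892000×656 + 816000×326 + 410000×644
  = 135711000 + 148575000 + 378100000 + 218120000 + 15594000 + 127660000 + 585152000 + 266016000 + 264040000 = 2138968000
Sum of weights = 153 + 175 + 796 + 328 + 46 + 491 + 656 + 326 + 644 = 3615
Weighted mean = 2138968000 / 3615 = 591692.39
Difference (weighted minus unweighted) = -29752.052

-29750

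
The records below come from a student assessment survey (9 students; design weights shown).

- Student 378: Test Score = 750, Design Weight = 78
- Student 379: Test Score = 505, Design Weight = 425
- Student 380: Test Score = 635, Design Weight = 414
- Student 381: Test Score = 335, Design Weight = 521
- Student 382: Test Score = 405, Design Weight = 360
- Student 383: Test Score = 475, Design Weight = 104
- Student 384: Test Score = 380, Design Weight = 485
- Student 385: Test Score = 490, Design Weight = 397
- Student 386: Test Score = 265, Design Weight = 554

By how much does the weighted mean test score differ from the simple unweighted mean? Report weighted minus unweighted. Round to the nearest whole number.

Unweighted sum = 750 + 505 + 635 + 335 + 405 + 475 + 380 + 490 + 265 = 4240
Unweighted mean = 4240 / 9 = 471.11111
Weighted sum = 750×78 + 505×425 + 635×414 + 335×521 + 405×360 + 475×104 + 380×485 + 490×397 + 265×554
  = 1431390
Sum of weights = 78 + 425 + 414 + 521 + 360 + 104 + 485 + 397 + 554 = 3338
Weighted mean = 1431390 / 3338 = 428.81666
Difference (weighted minus unweighted) = -42.294454

-42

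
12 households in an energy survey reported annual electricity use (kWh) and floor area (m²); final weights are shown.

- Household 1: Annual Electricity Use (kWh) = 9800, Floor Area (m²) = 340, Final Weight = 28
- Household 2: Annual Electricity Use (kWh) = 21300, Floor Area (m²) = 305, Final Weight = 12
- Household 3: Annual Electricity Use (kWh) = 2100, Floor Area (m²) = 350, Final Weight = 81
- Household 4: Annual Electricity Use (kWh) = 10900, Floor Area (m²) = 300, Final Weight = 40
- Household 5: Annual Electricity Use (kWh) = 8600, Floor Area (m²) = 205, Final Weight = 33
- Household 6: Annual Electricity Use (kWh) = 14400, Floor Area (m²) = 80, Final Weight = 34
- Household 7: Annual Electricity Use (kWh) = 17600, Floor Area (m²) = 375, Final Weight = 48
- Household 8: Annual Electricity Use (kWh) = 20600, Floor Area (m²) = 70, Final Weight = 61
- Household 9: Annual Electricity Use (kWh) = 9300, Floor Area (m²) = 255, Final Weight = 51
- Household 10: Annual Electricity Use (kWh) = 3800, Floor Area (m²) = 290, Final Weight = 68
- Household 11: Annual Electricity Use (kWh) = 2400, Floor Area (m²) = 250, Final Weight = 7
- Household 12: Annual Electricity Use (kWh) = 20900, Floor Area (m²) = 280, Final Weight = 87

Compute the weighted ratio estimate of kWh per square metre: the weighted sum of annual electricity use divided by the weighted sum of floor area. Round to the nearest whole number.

46

Σ wᵢ·y = 9800×28 + 21300×12 + 2100×81 + 10900×40 + 8600×33 + 14400×34 + 17600×48 + 20600×61 + 9300×51 + 3800×68 + 2400×7 + 20900×87
  = 274400 + 255600 + 170100 + 436000 + 283800 + 489600 + 844800 + 1256600 + 474300 + 258400 + 16800 + 1818300 = 6578700
Σ wᵢ·x = 340×28 + 305×12 + 350×81 + 300×40 + 205×33 + 80×34 + 375×48 + 70×61 + 255×51 + 290×68 + 250×7 + 280×87
  = 9520 + 3660 + 28350 + 12000 + 6765 + 2720 + 18000 + 4270 + 13005 + 19720 + 1750 + 24360 = 144120
Ratio = 6578700 / 144120 = 45.647377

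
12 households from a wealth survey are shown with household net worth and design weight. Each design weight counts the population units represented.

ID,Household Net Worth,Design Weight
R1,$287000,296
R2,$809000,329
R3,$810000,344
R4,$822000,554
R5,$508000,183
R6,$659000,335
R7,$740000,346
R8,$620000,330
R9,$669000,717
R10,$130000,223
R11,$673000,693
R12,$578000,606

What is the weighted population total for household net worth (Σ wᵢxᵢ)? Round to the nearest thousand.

Weighted total = 3184830000

3184830000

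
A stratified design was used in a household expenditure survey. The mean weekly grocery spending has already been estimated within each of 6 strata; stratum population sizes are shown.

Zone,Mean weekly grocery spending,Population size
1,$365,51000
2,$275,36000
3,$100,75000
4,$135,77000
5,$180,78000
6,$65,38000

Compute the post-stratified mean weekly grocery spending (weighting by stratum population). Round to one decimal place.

177.2

Σ Nₕ·x̄ₕ = 365×51000 + 275×36000 + 100×75000 + 135×77000 + 180×78000 + 65×38000
  = 62920000
Σ Nₕ = 51000 + 36000 + 75000 + 77000 + 78000 + 38000 = 355000
Overall mean = 62920000 / 355000 = 177.23944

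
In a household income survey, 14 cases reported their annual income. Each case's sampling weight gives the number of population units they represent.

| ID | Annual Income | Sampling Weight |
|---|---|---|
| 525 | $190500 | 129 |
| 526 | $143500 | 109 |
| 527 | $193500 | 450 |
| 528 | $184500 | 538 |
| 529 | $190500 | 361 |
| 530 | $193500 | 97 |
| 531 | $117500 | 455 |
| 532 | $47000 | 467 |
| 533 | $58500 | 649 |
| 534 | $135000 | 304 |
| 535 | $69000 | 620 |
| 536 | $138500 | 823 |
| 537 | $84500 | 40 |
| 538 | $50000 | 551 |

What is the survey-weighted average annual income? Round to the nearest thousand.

Weighted sum = 656205500
Sum of weights = 5593
Weighted mean = 656205500 / 5593 = 117326.21

117000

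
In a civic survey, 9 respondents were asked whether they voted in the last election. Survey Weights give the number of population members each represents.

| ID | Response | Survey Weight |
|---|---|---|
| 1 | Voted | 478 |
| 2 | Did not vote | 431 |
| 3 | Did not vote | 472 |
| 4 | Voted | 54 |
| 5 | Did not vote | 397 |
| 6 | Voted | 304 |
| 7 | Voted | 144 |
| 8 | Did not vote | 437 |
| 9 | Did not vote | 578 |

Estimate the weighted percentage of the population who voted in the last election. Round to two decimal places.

29.74

Sum of weights for 'Voted' = 478 + 54 + 304 + 144 = 980
Total weight = 3295
Weighted proportion = 980 / 3295 = 0.29742033 → 29.742033%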